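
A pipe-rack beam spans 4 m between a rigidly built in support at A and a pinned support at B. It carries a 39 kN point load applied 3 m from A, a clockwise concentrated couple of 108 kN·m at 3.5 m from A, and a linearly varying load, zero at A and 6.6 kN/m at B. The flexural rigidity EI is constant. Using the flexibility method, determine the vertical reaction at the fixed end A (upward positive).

Choose R_B as the redundant. The primary structure is the cantilever fixed at A.
Primary-structure tip deflection at B by superposition:
  point load 39 at a = 3: Pa²(3L − a)/(6EI) = 526.5/EI
  clockwise couple 108 at a = 3.5: M₀a(2L − a)/(2EI) = 850.5/EI
  triangular load, peak 6.6 at the free end: 11w₀L⁴/(120EI) = 154.9/EI
  δ_0 = 1532/EI
Flexibility coefficient — unit upward force at B: δ_{BB} = L³/(3EI) = 21.33/EI.
The prop prevents deflection at B: R_B = δ_0/δ_{BB} = 1532/21.33 = 71.81 kN.
Vertical equilibrium: R_A = ΣP − R_B = 52.2 − 71.81 = -19.61 kN.

R_A = -19.61 kN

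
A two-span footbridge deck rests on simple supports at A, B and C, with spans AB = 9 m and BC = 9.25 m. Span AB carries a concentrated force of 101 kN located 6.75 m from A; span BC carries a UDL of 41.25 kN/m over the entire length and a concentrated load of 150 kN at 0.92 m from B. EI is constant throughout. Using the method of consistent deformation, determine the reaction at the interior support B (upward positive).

Release continuity at B by inserting a hinge; the redundant is the internal moment M_B. The primary structure is two simply-supported spans AB and BC.
Rotations at B on the released spans (each span's end-slope, ×1/EI):
  span AB: point load 101 at a = 6.75: Pab(L + a)/(6LEI) = 447.4/EI
  span BC: UDL 41.25: wL³/(24EI) = 1360/EI
  span BC: point load 150 at a = 0.92: Pab(L + b)/(6LEI) = 364.1/EI
  relative rotation θ_0 = (447.4 + 1724)/EI = 2172/EI
A unit hogging moment at B produces rotation L₁/(3EI) + L₂/(3EI) = 6.083/EI.
Compatibility: M_B·(L₁+L₂)/(3EI) = θ_0, giving M_B = 357 kN·m (hogging).
Span AB, ΣM about A with M_B applied at B: R_B^{AB}·9 = 681.8 + 357, so R_B^{AB} = 115.4 kN and R_A = 101 − 115.4 = -14.42 kN.
Span BC, ΣM about C: R_B^{BC}·9.25 = 3014 + 357, so R_B^{BC} = 364.5 kN and R_C = 531.6 − 364.5 = 167.1 kN.
R_B = 115.4 + 364.5 = 479.9 kN.

R_B = 479.9 kN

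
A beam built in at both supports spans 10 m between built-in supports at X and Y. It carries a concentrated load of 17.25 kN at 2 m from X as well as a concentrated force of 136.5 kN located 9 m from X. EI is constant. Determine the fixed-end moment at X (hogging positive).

M_X = 34.37 kN·m

Take the two fixed-end moments M_X, M_Y as redundants; the released structure is the simple span XY.
Simple-span end rotations at X and Y under the given loads:
  at X: point load 17.25 at a = 2: Pab(L + b)/(6LEI) = 82.8/EI
  at Y: point load 17.25 at a = 2: Pab(L + a)/(6LEI) = 55.2/EI
  at X: point load 136.5 at a = 9: Pab(L + b)/(6LEI) = 225.2/EI
  at Y: point load 136.5 at a = 9: Pab(L + a)/(6LEI) = 389/EI
  θ_X0 = 308/EI,  θ_Y0 = 444.2/EI
Flexibility coefficients: a unit moment at one end gives L/(3EI) there and L/(6EI) at the far end, so f₁₁ = f₂₂ = 3.333/EI and f₁₂ = f₂₁ = 1.667/EI.
Compatibility — zero rotation at each built-in end:
  3.333 M_X + 1.667 M_Y = 308
  1.667 M_X + 3.333 M_Y = 444.2
Solving the pair gives M_X = 34.37 kN·m and M_Y = 116.1 kN·m (hogging).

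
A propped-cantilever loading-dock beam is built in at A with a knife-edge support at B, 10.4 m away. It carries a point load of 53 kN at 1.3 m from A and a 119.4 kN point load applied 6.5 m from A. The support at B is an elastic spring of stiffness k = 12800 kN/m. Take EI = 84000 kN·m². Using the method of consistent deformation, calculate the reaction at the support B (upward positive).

R_B = 55.6 kN

Release the roller at B. Primary structure: cantilever fixed at A.
Downward deflection at the released point B due to the loads:
  point load 53 at a = 1.3: Pa²(3L − a)/(6EI) = 446.4/EI
  point load 119.4 at a = 6.5: Pa²(3L − a)/(6EI) = 20767/EI
  δ_0 = 21213/EI
Flexibility coefficient — unit upward force at B: δ_{BB} = L³/(3EI) = 375/EI.
With EI = 84000 kN·m²: δ_0 = 0.25254 m and δ_{BB} = 0.004464 m/kN.
Compatibility — the spring shortens by R_B/k under the reaction it provides: δ_0 − R_B·δ_{BB} = R_B/k. With 1/k = 0.000078 m/kN, R_B = δ_0 / (δ_{BB} + 1/k) = 0.25254 / (0.004464 + 0.000078) = 55.6 kN.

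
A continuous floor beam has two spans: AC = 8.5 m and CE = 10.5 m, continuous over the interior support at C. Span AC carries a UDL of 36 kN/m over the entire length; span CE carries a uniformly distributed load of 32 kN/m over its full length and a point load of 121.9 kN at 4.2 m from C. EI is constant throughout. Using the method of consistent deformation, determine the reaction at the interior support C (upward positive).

R_C = 505.9 kN

Take M_C as the redundant. Released structure: two simple spans AC and CE with a hinge at C.
Rotations at C on the released spans (each span's end-slope, ×1/EI):
  span AC: UDL 36: wL³/(24EI) = 921.2/EI
  span CE: UDL 32: wL³/(24EI) = 1544/EI
  span CE: point load 121.9 at a = 4.2: Pab(L + b)/(6LEI) = 860.1/EI
  relative rotation θ_0 = (921.2 + 2404)/EI = 3325/EI
A unit hogging moment at C produces rotation L₁/(3EI) + L₂/(3EI) = 6.333/EI.
Slope continuity at C: θ_0 = M_C·6.333/EI, so M_C = 3325/6.333 = 525 kN·m (hogging).
Span AC, ΣM about A with M_C applied at C: R_C^{AC}·8.5 = 1300 + 525, so R_C^{AC} = 214.8 kN and R_A = 306 − 214.8 = 91.24 kN.
Span CE, ΣM about E: R_C^{CE}·10.5 = 2532 + 525, so R_C^{CE} = 291.1 kN and R_E = 457.9 − 291.1 = 166.8 kN.
R_C = 214.8 + 291.1 = 505.9 kN.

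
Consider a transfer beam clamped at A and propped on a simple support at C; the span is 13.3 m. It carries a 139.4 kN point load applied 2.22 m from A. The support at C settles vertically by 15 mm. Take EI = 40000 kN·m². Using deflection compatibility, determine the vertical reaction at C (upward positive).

R_C = 4.737 kN

Take the reaction at C as the redundant and release it; the primary structure is a cantilever fixed at A.
Downward deflection at the released point C due to the loads:
  point load 139.4 at a = 2.22: Pa²(3L − a)/(6EI) = 4314/EI
Tip deflection under a unit load at C: L³/(3EI) = 784.2/EI.
With EI = 40000 kN·m²: δ_0 = 0.10786 m and δ_{CC} = 0.019605 m/kN.
Compatibility — the beam at C must follow the support down by 0.015 m: δ_0 − R_C·δ_{CC} = 0.015, so R_C = (0.10786 − 0.015)/0.019605 = 4.737 kN.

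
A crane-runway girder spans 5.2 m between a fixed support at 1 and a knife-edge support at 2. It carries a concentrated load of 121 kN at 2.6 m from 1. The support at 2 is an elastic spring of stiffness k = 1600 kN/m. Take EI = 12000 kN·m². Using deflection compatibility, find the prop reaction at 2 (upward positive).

Choose R_2 as the redundant. The primary structure is the cantilever fixed at 1.
Free-end deflection of the primary structure under the applied loading (downward +):
  point load 121 at a = 2.6: Pa²(3L − a)/(6EI) = 1772/EI
Tip deflection under a unit load at 2: L³/(3EI) = 46.87/EI.
With EI = 12000 kN·m²: δ_0 = 0.14769 m and δ_{22} = 0.003906 m/kN.
Compatibility — the spring shortens by R_2/k under the reaction it provides: δ_0 − R_2·δ_{22} = R_2/k. With 1/k = 0.000625 m/kN, R_2 = δ_0 / (δ_{22} + 1/k) = 0.14769 / (0.003906 + 0.000625) = 32.6 kN.

R_2 = 32.6 kN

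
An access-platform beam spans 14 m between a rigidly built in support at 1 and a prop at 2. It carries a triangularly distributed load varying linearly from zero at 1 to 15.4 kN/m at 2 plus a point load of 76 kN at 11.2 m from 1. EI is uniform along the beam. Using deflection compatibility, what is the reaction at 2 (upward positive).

R_2 = 112.8 kN

Release the roller at 2. Primary structure: cantilever fixed at 1.
Primary-structure tip deflection at 2 by superposition:
  triangular load, peak 15.4 at the free end: 11w₀L⁴/(120EI) = 54231/EI
  point load 76 at a = 11.2: Pa²(3L − a)/(6EI) = 48938/EI
  δ_0 = 103169/EI
Tip deflection under a unit load at 2: L³/(3EI) = 914.7/EI.
Compatibility at 2: δ_0 − R_2·δ_{22} = 0, so R_2 = 103169/914.7 = 112.8 kN.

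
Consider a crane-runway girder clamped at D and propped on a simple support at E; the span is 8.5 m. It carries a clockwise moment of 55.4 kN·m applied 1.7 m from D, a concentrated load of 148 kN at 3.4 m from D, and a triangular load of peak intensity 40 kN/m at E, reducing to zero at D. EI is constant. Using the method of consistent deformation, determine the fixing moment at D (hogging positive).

Choose R_E as the redundant. The primary structure is the cantilever fixed at D.
Deflection at E on the released cantilever, summing each load's contribution:
  clockwise couple 55.4 at a = 1.7: M₀a(2L − a)/(2EI) = 720.5/EI
  point load 148 at a = 3.4: Pa²(3L − a)/(6EI) = 6302/EI
  triangular load, peak 40 at the free end: 11w₀L⁴/(120EI) = 19140/EI
  δ_0 = 26162/EI
Flexibility coefficient — unit upward force at E: δ_{EE} = L³/(3EI) = 204.7/EI.
The prop prevents deflection at E: R_E = δ_0/δ_{EE} = 26162/204.7 = 127.8 kN.
Moment equilibrium about D: M_D = Σ(load moments about D) − R_E·L = 1522 − 127.8×8.5 = 435.6 kN·m.

M_D = 435.6 kN·m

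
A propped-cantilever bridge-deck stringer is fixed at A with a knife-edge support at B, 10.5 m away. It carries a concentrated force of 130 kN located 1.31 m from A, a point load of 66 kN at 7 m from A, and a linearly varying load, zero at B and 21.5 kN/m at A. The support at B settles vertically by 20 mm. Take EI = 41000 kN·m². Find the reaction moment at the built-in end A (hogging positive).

Release the roller at B. Primary structure: cantilever fixed at A.
Downward deflection at the released point B due to the loads:
  point load 130 at a = 1.31: Pa²(3L − a)/(6EI) = 1123/EI
  point load 66 at a = 7: Pa²(3L − a)/(6EI) = 13206/EI
  triangular load, peak 21.5 at the fixed end: w₀L⁴/(30EI) = 8711/EI
  δ_0 = 23039/EI
Tip deflection under a unit load at B: L³/(3EI) = 385.9/EI.
With EI = 41000 kN·m²: δ_0 = 0.56193 m and δ_{BB} = 0.009412 m/kN.
Compatibility — the beam at B must follow the support down by 0.02 m: δ_0 − R_B·δ_{BB} = 0.02, so R_B = (0.56193 − 0.02)/0.009412 = 57.58 kN.
Moment equilibrium about A: M_A = Σ(load moments about A) − R_B·L = 1027 − 57.58×10.5 = 422.8 kN·m.

M_A = 422.8 kN·m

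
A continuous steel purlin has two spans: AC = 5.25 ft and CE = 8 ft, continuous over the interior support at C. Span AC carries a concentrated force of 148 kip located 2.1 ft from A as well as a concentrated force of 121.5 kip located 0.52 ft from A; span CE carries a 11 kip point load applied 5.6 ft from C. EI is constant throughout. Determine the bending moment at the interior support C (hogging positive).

M_C = 71.37 kip·ft

Take M_C as the redundant. Released structure: two simple spans AC and CE with a hinge at C.
Rotations at C on the released spans (each span's end-slope, ×1/EI):
  span AC: point load 148 at a = 2.1: Pab(L + a)/(6LEI) = 228.4/EI
  span AC: point load 121.5 at a = 0.52: Pab(L + a)/(6LEI) = 54.74/EI
  span CE: point load 11 at a = 5.6: Pab(L + b)/(6LEI) = 32.03/EI
  relative rotation θ_0 = (283.2 + 32.03)/EI = 315.2/EI
A unit hogging moment at C produces rotation L₁/(3EI) + L₂/(3EI) = 4.417/EI.
Compatibility: M_C·(L₁+L₂)/(3EI) = θ_0, giving M_C = 71.37 kip·ft (hogging).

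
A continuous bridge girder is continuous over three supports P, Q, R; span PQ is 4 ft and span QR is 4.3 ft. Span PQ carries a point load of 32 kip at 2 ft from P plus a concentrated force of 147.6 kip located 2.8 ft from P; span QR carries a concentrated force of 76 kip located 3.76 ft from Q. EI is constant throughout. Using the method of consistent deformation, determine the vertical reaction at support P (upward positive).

Take M_Q as the redundant. Released structure: two simple spans PQ and QR with a hinge at Q.
Discontinuity in slope at Q on the released structure — sum the simple-span end rotations:
  span PQ: point load 32 at a = 2: Pab(L + a)/(6LEI) = 32/EI
  span PQ: point load 147.6 at a = 2.8: Pab(L + a)/(6LEI) = 140.5/EI
  span QR: point load 76 at a = 3.76: Pab(L + b)/(6LEI) = 28.95/EI
  relative rotation θ_0 = (172.5 + 28.95)/EI = 201.5/EI
A unit hogging moment at Q produces rotation L₁/(3EI) + L₂/(3EI) = 2.767/EI.
Compatibility: M_Q·(L₁+L₂)/(3EI) = θ_0, giving M_Q = 72.82 kip·ft (hogging).
Span PQ, ΣM about P with M_Q applied at Q: R_Q^{PQ}·4 = 477.3 + 72.82, so R_Q^{PQ} = 137.5 kip and R_P = 179.6 − 137.5 = 42.08 kip.

R_P = 42.08 kip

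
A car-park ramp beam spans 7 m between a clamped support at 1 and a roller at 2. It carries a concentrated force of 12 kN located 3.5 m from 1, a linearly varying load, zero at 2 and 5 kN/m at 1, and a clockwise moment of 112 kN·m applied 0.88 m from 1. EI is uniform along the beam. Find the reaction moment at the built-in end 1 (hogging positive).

Release the roller at 2. Primary structure: cantilever fixed at 1.
Primary-structure tip deflection at 2 by superposition:
  point load 12 at a = 3.5: Pa²(3L − a)/(6EI) = 428.8/EI
  triangular load, peak 5 at the fixed end: w₀L⁴/(30EI) = 400.2/EI
  clockwise couple 112 at a = 0.88: M₀a(2L − a)/(2EI) = 646.6/EI
  δ_0 = 1475/EI
Flexibility coefficient — unit upward force at 2: δ_{22} = L³/(3EI) = 114.3/EI.
Compatibility at 2: δ_0 − R_2·δ_{22} = 0, so R_2 = 1475/114.3 = 12.9 kN.
Moment equilibrium about 1: M_1 = Σ(load moments about 1) − R_2·L = 194.8 − 12.9×7 = 104.5 kN·m.

M_1 = 104.5 kN·m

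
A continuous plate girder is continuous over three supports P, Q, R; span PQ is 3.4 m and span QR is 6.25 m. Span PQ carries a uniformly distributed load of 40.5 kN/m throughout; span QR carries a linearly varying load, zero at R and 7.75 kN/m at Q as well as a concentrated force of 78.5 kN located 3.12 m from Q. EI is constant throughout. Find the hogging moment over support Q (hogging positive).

Release continuity at Q by inserting a hinge; the redundant is the internal moment M_Q. The primary structure is two simply-supported spans PQ and QR.
Rotations at Q on the released spans (each span's end-slope, ×1/EI):
  span PQ: UDL 40.5: wL³/(24EI) = 66.33/EI
  span QR: triangular load, peak 7.75: w₀L³/(45EI) = 42.05/EI
  span QR: point load 78.5 at a = 3.12: Pab(L + b)/(6LEI) = 191.8/EI
  relative rotation θ_0 = (66.33 + 233.8)/EI = 300.1/EI
A unit hogging moment at Q produces rotation L₁/(3EI) + L₂/(3EI) = 3.217/EI.
Compatibility: M_Q·(L₁+L₂)/(3EI) = θ_0, giving M_Q = 93.3 kN·m (hogging).

M_Q = 93.3 kN·m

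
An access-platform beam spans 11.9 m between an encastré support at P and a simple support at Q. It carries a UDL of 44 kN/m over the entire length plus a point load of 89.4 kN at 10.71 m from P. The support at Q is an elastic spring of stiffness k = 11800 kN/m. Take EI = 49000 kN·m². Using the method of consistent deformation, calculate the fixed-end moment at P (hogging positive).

M_P = 855.3 kN·m

Take the reaction at Q as the redundant and release it; the primary structure is a cantilever fixed at P.
Downward deflection at the released point Q due to the loads:
  UDL 44: wL⁴/(8EI) = 110294/EI
  point load 89.4 at a = 10.71: Pa²(3L − a)/(6EI) = 42710/EI
  δ_0 = 153004/EI
Flexibility coefficient — unit upward force at Q: δ_{QQ} = L³/(3EI) = 561.7/EI.
With EI = 49000 kN·m²: δ_0 = 3.1225 m and δ_{QQ} = 0.011464 m/kN.
Compatibility — the spring shortens by R_Q/k under the reaction it provides: δ_0 − R_Q·δ_{QQ} = R_Q/k. With 1/k = 0.000085 m/kN, R_Q = δ_0 / (δ_{QQ} + 1/k) = 3.1225 / (0.011464 + 0.000085) = 270.4 kN.
Moment equilibrium about P: M_P = Σ(load moments about P) − R_Q·L = 4073 − 270.4×11.9 = 855.3 kN·m.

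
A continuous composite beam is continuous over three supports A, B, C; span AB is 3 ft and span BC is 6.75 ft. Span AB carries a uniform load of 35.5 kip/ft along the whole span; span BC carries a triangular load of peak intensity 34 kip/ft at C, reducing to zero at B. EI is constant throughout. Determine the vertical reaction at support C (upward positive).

R_C = 65.41 kip

Take M_B as the redundant. Released structure: two simple spans AB and BC with a hinge at B.
End slopes at the hinge B, treating each span as simply supported:
  span AB: UDL 35.5: wL³/(24EI) = 39.94/EI
  span BC: triangular load, peak 34: 7w₀L³/(360EI) = 203.3/EI
  relative rotation θ_0 = (39.94 + 203.3)/EI = 243.3/EI
A unit hogging moment at B produces rotation L₁/(3EI) + L₂/(3EI) = 3.25/EI.
Slope continuity at B: θ_0 = M_B·3.25/EI, so M_B = 243.3/3.25 = 74.85 kip·ft (hogging).
Span BC, ΣM about C: R_B^{BC}·6.75 = 258.2 + 74.85, so R_B^{BC} = 49.34 kip and R_C = 114.8 − 49.34 = 65.41 kip.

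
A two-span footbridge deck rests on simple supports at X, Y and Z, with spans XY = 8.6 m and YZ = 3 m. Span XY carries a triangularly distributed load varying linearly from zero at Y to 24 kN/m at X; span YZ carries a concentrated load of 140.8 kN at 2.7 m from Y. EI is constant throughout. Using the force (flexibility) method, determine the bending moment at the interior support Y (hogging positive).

M_Y = 82.17 kN·m

Take M_Y as the redundant. Released structure: two simple spans XY and YZ with a hinge at Y.
End slopes at the hinge Y, treating each span as simply supported:
  span XY: triangular load, peak 24: 7w₀L³/(360EI) = 296.8/EI
  span YZ: point load 140.8 at a = 2.7: Pab(L + b)/(6LEI) = 20.91/EI
  relative rotation θ_0 = (296.8 + 20.91)/EI = 317.7/EI
A unit hogging moment at Y produces rotation L₁/(3EI) + L₂/(3EI) = 3.867/EI.
Compatibility: M_Y·(L₁+L₂)/(3EI) = θ_0, giving M_Y = 82.17 kN·m (hogging).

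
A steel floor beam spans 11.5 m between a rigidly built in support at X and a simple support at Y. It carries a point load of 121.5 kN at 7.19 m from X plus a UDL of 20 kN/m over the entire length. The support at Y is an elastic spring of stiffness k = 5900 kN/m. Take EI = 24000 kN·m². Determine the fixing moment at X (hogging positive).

Release the roller at Y. Primary structure: cantilever fixed at X.
Free-end deflection of the primary structure under the applied loading (downward +):
  point load 121.5 at a = 7.19: Pa²(3L − a)/(6EI) = 28589/EI
  UDL 20: wL⁴/(8EI) = 43725/EI
  δ_0 = 72315/EI
Flexibility coefficient — unit upward force at Y: δ_{YY} = L³/(3EI) = 507/EI.
With EI = 24000 kN·m²: δ_0 = 3.0131 m and δ_{YY} = 0.021123 m/kN.
Compatibility — the spring shortens by R_Y/k under the reaction it provides: δ_0 − R_Y·δ_{YY} = R_Y/k. With 1/k = 0.000169 m/kN, R_Y = δ_0 / (δ_{YY} + 1/k) = 3.0131 / (0.021123 + 0.000169) = 141.5 kN.
Moment equilibrium about X: M_X = Σ(load moments about X) − R_Y·L = 2196 − 141.5×11.5 = 568.7 kN·m.

M_X = 568.7 kN·m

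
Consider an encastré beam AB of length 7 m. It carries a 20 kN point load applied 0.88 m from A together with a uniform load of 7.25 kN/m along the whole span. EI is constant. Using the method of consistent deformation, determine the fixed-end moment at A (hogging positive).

M_A = 43.06 kN·m

Release both end moments; the primary structure is a simply-supported span AB with redundants M_A and M_B.
Simple-span end rotations at A and B under the given loads:
  at A: point load 20 at a = 0.88: Pab(L + b)/(6LEI) = 33.65/EI
  at B: point load 20 at a = 0.88: Pab(L + a)/(6LEI) = 20.21/EI
  at A: UDL 7.25: wL³/(24EI) = 103.6/EI
  at B: UDL 7.25: wL³/(24EI) = 103.6/EI
  θ_A0 = 137.3/EI,  θ_B0 = 123.8/EI
Flexibility coefficients: a unit moment at one end gives L/(3EI) there and L/(6EI) at the far end, so f₁₁ = f₂₂ = 2.333/EI and f₁₂ = f₂₁ = 1.167/EI.
Compatibility — zero rotation at each built-in end:
  2.333 M_A + 1.167 M_B = 137.3
  1.167 M_A + 2.333 M_B = 123.8
Solving the pair gives M_A = 43.06 kN·m and M_B = 31.54 kN·m (hogging).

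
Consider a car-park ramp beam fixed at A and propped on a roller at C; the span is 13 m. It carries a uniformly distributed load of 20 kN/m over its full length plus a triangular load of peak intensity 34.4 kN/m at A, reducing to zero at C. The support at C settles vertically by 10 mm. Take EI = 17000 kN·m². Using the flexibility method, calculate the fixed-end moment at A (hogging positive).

M_A = 813.1 kN·m

Choose R_C as the redundant. The primary structure is the cantilever fixed at A.
Downward deflection at the released point C due to the loads:
  UDL 20: wL⁴/(8EI) = 71402/EI
  triangular load, peak 34.4 at the fixed end: w₀L⁴/(30EI) = 32750/EI
  δ_0 = 104152/EI
Flexibility coefficient — unit upward force at C: δ_{CC} = L³/(3EI) = 732.3/EI.
With EI = 17000 kN·m²: δ_0 = 6.1266 m and δ_{CC} = 0.043078 m/kN.
Compatibility — the beam at C must follow the support down by 0.01 m: δ_0 − R_C·δ_{CC} = 0.01, so R_C = (6.1266 − 0.01)/0.043078 = 142 kN.
Moment equilibrium about A: M_A = Σ(load moments about A) − R_C·L = 2659 − 142×13 = 813.1 kN·m.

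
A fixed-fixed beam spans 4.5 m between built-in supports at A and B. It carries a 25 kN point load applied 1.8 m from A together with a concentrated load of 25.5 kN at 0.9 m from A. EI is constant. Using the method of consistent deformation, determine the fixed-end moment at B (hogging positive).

Take the two fixed-end moments M_A, M_B as redundants; the released structure is the simple span AB.
On the primary (simply-supported) span, the end slopes from the loading are:
  at A: point load 25 at a = 1.8: Pab(L + b)/(6LEI) = 32.4/EI
  at B: point load 25 at a = 1.8: Pab(L + a)/(6LEI) = 28.35/EI
  at A: point load 25.5 at a = 0.9: Pab(L + b)/(6LEI) = 24.79/EI
  at B: point load 25.5 at a = 0.9: Pab(L + a)/(6LEI) = 16.52/EI
  θ_A0 = 57.19/EI,  θ_B0 = 44.87/EI
Flexibility coefficients: a unit moment at one end gives L/(3EI) there and L/(6EI) at the far end, so f₁₁ = f₂₂ = 1.5/EI and f₁₂ = f₂₁ = 0.75/EI.
Compatibility — zero rotation at each built-in end:
  1.5 M_A + 0.75 M_B = 57.19
  0.75 M_A + 1.5 M_B = 44.87
Solving the pair gives M_A = 30.89 kN·m and M_B = 14.47 kN·m (hogging).

M_B = 14.47 kN·m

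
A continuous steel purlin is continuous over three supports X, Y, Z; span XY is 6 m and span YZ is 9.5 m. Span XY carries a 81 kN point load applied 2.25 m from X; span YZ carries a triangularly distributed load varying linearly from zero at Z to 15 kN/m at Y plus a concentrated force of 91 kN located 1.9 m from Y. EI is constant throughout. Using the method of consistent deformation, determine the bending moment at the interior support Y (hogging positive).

M_Y = 161.9 kN·m

Insert a hinge at Y; M_Y is the redundant, and each span becomes simply supported.
End slopes at the hinge Y, treating each span as simply supported:
  span XY: point load 81 at a = 2.25: Pab(L + a)/(6LEI) = 156.6/EI
  span YZ: triangular load, peak 15: w₀L³/(45EI) = 285.8/EI
  span YZ: point load 91 at a = 1.9: Pab(L + b)/(6LEI) = 394.2/EI
  relative rotation θ_0 = (156.6 + 680)/EI = 836.6/EI
A unit hogging moment at Y produces rotation L₁/(3EI) + L₂/(3EI) = 5.167/EI.
Slope continuity at Y: θ_0 = M_Y·5.167/EI, so M_Y = 836.6/5.167 = 161.9 kN·m (hogging).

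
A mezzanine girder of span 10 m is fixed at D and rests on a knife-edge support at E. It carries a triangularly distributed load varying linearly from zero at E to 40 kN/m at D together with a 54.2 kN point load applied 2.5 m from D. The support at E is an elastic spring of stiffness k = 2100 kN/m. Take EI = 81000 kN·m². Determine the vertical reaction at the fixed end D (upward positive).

R_D = 214.2 kN

Take the reaction at E as the redundant and release it; the primary structure is a cantilever fixed at D.
Primary-structure tip deflection at E by superposition:
  triangular load, peak 40 at the fixed end: w₀L⁴/(30EI) = 13333/EI
  point load 54.2 at a = 2.5: Pa²(3L − a)/(6EI) = 1553/EI
  δ_0 = 14886/EI
Flexibility coefficient — unit upward force at E: δ_{EE} = L³/(3EI) = 333.3/EI.
With EI = 81000 kN·m²: δ_0 = 0.18378 m and δ_{EE} = 0.004115 m/kN.
Compatibility — the spring shortens by R_E/k under the reaction it provides: δ_0 − R_E·δ_{EE} = R_E/k. With 1/k = 0.000476 m/kN, R_E = δ_0 / (δ_{EE} + 1/k) = 0.18378 / (0.004115 + 0.000476) = 40.03 kN.
Vertical equilibrium: R_D = ΣP − R_E = 254.2 − 40.03 = 214.2 kN.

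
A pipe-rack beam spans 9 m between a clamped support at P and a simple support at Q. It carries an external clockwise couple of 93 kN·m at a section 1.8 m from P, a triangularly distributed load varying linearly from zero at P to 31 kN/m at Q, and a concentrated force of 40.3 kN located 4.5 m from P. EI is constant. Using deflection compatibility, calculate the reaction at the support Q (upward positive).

R_Q = 94.9 kN

Take the reaction at Q as the redundant and release it; the primary structure is a cantilever fixed at P.
Downward deflection at the released point Q due to the loads:
  clockwise couple 93 at a = 1.8: M₀a(2L − a)/(2EI) = 1356/EI
  triangular load, peak 31 at the free end: 11w₀L⁴/(120EI) = 18644/EI
  point load 40.3 at a = 4.5: Pa²(3L − a)/(6EI) = 3060/EI
  δ_0 = 23060/EI
Tip deflection under a unit load at Q: L³/(3EI) = 243/EI.
The prop prevents deflection at Q: R_Q = δ_0/δ_{QQ} = 23060/243 = 94.9 kN.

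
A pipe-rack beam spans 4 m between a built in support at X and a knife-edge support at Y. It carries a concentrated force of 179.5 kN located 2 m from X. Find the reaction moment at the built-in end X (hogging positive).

M_X = 134.6 kN·m

Choose R_Y as the redundant. The primary structure is the cantilever fixed at X.
Primary-structure tip deflection at Y by superposition:
  point load 179.5 at a = 2: Pa²(3L − a)/(6EI) = 1197/EI
Tip deflection under a unit load at Y: L³/(3EI) = 21.33/EI.
The prop prevents deflection at Y: R_Y = δ_0/δ_{YY} = 1197/21.33 = 56.09 kN.
Moment equilibrium about X: M_X = Σ(load moments about X) − R_Y·L = 359 − 56.09×4 = 134.6 kN·m.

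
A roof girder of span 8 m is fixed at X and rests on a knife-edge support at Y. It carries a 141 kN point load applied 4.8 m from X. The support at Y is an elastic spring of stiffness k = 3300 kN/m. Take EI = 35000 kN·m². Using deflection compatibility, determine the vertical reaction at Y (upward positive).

Release the roller at Y. Primary structure: cantilever fixed at X.
Free-end deflection of the primary structure under the applied loading (downward +):
  point load 141 at a = 4.8: Pa²(3L − a)/(6EI) = 10396/EI
Flexibility coefficient — unit upward force at Y: δ_{YY} = L³/(3EI) = 170.7/EI.
With EI = 35000 kN·m²: δ_0 = 0.29702 m and δ_{YY} = 0.004876 m/kN.
Compatibility — the spring shortens by R_Y/k under the reaction it provides: δ_0 − R_Y·δ_{YY} = R_Y/k. With 1/k = 0.000303 m/kN, R_Y = δ_0 / (δ_{YY} + 1/k) = 0.29702 / (0.004876 + 0.000303) = 57.35 kN.

R_Y = 57.35 kN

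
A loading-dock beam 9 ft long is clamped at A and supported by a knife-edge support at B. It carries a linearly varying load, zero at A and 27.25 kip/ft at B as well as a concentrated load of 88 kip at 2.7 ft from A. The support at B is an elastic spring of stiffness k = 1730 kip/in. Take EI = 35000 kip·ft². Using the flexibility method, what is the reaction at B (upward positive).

R_B = 77.6 kip

Take the reaction at B as the redundant and release it; the primary structure is a cantilever fixed at A.
Free-end deflection of the primary structure under the applied loading (downward +):
  triangular load, peak 27.25 at the free end: 11w₀L⁴/(120EI) = 16389/EI
  point load 88 at a = 2.7: Pa²(3L − a)/(6EI) = 2598/EI
  δ_0 = 18987/EI
Flexibility coefficient — unit upward force at B: δ_{BB} = L³/(3EI) = 243/EI.
With EI = 35000 kip·ft²: δ_0 = 0.54249 ft and δ_{BB} = 0.006943 ft/kip.
Compatibility — the spring shortens by R_B/k under the reaction it provides: δ_0 − R_B·δ_{BB} = R_B/k. With 1/k = 1/(1730×12) ft/kip = 0.000048 ft/kip, R_B = δ_0 / (δ_{BB} + 1/k) = 0.54249 / (0.006943 + 0.000048) = 77.6 kip.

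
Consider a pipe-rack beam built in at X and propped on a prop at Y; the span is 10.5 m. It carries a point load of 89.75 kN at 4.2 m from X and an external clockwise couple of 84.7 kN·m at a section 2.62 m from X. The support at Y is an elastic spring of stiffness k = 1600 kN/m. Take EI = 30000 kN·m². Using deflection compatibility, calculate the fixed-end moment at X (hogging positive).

M_X = 221.8 kN·m

Take the reaction at Y as the redundant and release it; the primary structure is a cantilever fixed at X.
Downward deflection at the released point Y due to the loads:
  point load 89.75 at a = 4.2: Pa²(3L − a)/(6EI) = 7204/EI
  clockwise couple 84.7 at a = 2.62: M₀a(2L − a)/(2EI) = 2039/EI
  δ_0 = 9243/EI
Flexibility coefficient — unit upward force at Y: δ_{YY} = L³/(3EI) = 385.9/EI.
With EI = 30000 kN·m²: δ_0 = 0.3081 m and δ_{YY} = 0.012863 m/kN.
Compatibility — the spring shortens by R_Y/k under the reaction it provides: δ_0 − R_Y·δ_{YY} = R_Y/k. With 1/k = 0.000625 m/kN, R_Y = δ_0 / (δ_{YY} + 1/k) = 0.3081 / (0.012863 + 0.000625) = 22.84 kN.
Moment equilibrium about X: M_X = Σ(load moments about X) − R_Y·L = 461.6 − 22.84×10.5 = 221.8 kN·m.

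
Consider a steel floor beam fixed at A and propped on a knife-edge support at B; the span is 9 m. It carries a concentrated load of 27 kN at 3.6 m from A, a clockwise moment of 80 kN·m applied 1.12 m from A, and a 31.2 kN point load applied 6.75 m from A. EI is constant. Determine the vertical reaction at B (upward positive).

R_B = 28.47 kN

Choose R_B as the redundant. The primary structure is the cantilever fixed at A.
Free-end deflection of the primary structure under the applied loading (downward +):
  point load 27 at a = 3.6: Pa²(3L − a)/(6EI) = 1365/EI
  clockwise couple 80 at a = 1.12: M₀a(2L − a)/(2EI) = 756.2/EI
  point load 31.2 at a = 6.75: Pa²(3L − a)/(6EI) = 4798/EI
  δ_0 = 6919/EI
Flexibility coefficient — unit upward force at B: δ_{BB} = L³/(3EI) = 243/EI.
Compatibility at B: δ_0 − R_B·δ_{BB} = 0, so R_B = 6919/243 = 28.47 kN.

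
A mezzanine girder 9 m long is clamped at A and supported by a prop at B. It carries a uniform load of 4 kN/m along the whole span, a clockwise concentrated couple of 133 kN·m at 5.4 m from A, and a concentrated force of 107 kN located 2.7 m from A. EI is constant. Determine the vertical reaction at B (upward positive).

R_B = 45.12 kN

Take the reaction at B as the redundant and release it; the primary structure is a cantilever fixed at A.
Primary-structure tip deflection at B by superposition:
  UDL 4: wL⁴/(8EI) = 3280/EI
  clockwise couple 133 at a = 5.4: M₀a(2L − a)/(2EI) = 4525/EI
  point load 107 at a = 2.7: Pa²(3L − a)/(6EI) = 3159/EI
  δ_0 = 10964/EI
Tip deflection under a unit load at B: L³/(3EI) = 243/EI.
The prop prevents deflection at B: R_B = δ_0/δ_{BB} = 10964/243 = 45.12 kN.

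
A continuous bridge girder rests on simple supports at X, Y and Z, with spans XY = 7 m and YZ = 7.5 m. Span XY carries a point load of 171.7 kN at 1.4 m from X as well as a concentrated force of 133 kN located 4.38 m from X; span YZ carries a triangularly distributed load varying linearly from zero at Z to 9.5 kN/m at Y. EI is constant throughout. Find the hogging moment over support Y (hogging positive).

Release continuity at Y by inserting a hinge; the redundant is the internal moment M_Y. The primary structure is two simply-supported spans XY and YZ.
Rotations at Y on the released spans (each span's end-slope, ×1/EI):
  span XY: point load 171.7 at a = 1.4: Pab(L + a)/(6LEI) = 269.2/EI
  span XY: point load 133 at a = 4.38: Pab(L + a)/(6LEI) = 413.5/EI
  span YZ: triangular load, peak 9.5: w₀L³/(45EI) = 89.06/EI
  relative rotation θ_0 = (682.8 + 89.06)/EI = 771.8/EI
A unit hogging moment at Y produces rotation L₁/(3EI) + L₂/(3EI) = 4.833/EI.
Slope continuity at Y: θ_0 = M_Y·4.833/EI, so M_Y = 771.8/4.833 = 159.7 kN·m (hogging).

M_Y = 159.7 kN·m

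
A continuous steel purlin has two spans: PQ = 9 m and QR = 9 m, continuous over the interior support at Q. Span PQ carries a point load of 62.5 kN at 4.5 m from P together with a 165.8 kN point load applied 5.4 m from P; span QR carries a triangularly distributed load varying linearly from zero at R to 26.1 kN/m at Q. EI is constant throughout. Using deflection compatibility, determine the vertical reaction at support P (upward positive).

R_P = 67.96 kN

Release continuity at Q by inserting a hinge; the redundant is the internal moment M_Q. The primary structure is two simply-supported spans PQ and QR.
Rotations at Q on the released spans (each span's end-slope, ×1/EI):
  span PQ: point load 62.5 at a = 4.5: Pab(L + a)/(6LEI) = 316.4/EI
  span PQ: point load 165.8 at a = 5.4: Pab(L + a)/(6LEI) = 859.5/EI
  span QR: triangular load, peak 26.1: w₀L³/(45EI) = 422.8/EI
  relative rotation θ_0 = (1176 + 422.8)/EI = 1599/EI
A unit hogging moment at Q produces rotation L₁/(3EI) + L₂/(3EI) = 6/EI.
Compatibility: M_Q·(L₁+L₂)/(3EI) = θ_0, giving M_Q = 266.5 kN·m (hogging).
Span PQ, ΣM about P with M_Q applied at Q: R_Q^{PQ}·9 = 1177 + 266.5, so R_Q^{PQ} = 160.3 kN and R_P = 228.3 − 160.3 = 67.96 kN.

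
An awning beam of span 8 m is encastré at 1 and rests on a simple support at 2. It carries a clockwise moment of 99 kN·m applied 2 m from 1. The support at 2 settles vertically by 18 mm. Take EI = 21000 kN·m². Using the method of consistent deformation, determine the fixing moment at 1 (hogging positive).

Remove the prop at 2; the released (primary) structure is a cantilever built in at 1.
Free-end deflection of the primary structure under the applied loading (downward +):
  clockwise couple 99 at a = 2: M₀a(2L − a)/(2EI) = 1386/EI
Tip deflection under a unit load at 2: L³/(3EI) = 170.7/EI.
With EI = 21000 kN·m²: δ_0 = 0.066 m and δ_{22} = 0.008127 m/kN.
Compatibility — the beam at 2 must follow the support down by 0.018 m: δ_0 − R_2·δ_{22} = 0.018, so R_2 = (0.066 − 0.018)/0.008127 = 5.906 kN.
Moment equilibrium about 1: M_1 = Σ(load moments about 1) − R_2·L = 99 − 5.906×8 = 51.75 kN·m.

M_1 = 51.75 kN·m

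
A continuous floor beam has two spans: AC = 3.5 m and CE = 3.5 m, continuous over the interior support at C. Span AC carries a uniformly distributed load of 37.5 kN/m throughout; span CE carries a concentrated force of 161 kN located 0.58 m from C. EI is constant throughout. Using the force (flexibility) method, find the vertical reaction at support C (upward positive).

Take M_C as the redundant. Released structure: two simple spans AC and CE with a hinge at C.
Discontinuity in slope at C on the released structure — sum the simple-span end rotations:
  span AC: UDL 37.5: wL³/(24EI) = 66.99/EI
  span CE: point load 161 at a = 0.58: Pab(L + b)/(6LEI) = 83.36/EI
  relative rotation θ_0 = (66.99 + 83.36)/EI = 150.4/EI
A unit hogging moment at C produces rotation L₁/(3EI) + L₂/(3EI) = 2.333/EI.
Compatibility: M_C·(L₁+L₂)/(3EI) = θ_0, giving M_C = 64.44 kN·m (hogging).
Span AC, ΣM about A with M_C applied at C: R_C^{AC}·3.5 = 229.7 + 64.44, so R_C^{AC} = 84.04 kN and R_A = 131.2 − 84.04 = 47.21 kN.
Span CE, ΣM about E: R_C^{CE}·3.5 = 470.1 + 64.44, so R_C^{CE} = 152.7 kN and R_E = 161 − 152.7 = 8.27 kN.
R_C = 84.04 + 152.7 = 236.8 kN.

R_C = 236.8 kN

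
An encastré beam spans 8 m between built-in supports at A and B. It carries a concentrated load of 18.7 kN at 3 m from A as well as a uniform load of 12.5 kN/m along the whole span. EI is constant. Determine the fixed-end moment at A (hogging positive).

M_A = 88.58 kN·m

Take the two fixed-end moments M_A, M_B as redundants; the released structure is the simple span AB.
End rotations of the released simple span under the applied load (×1/EI):
  at A: point load 18.7 at a = 3: Pab(L + b)/(6LEI) = 75.97/EI
  at B: point load 18.7 at a = 3: Pab(L + a)/(6LEI) = 64.28/EI
  at A: UDL 12.5: wL³/(24EI) = 266.7/EI
  at B: UDL 12.5: wL³/(24EI) = 266.7/EI
  θ_A0 = 342.6/EI,  θ_B0 = 330.9/EI
Flexibility coefficients: a unit moment at one end gives L/(3EI) there and L/(6EI) at the far end, so f₁₁ = f₂₂ = 2.667/EI and f₁₂ = f₂₁ = 1.333/EI.
Compatibility — zero rotation at each built-in end:
  2.667 M_A + 1.333 M_B = 342.6
  1.333 M_A + 2.667 M_B = 330.9
Solving the pair gives M_A = 88.58 kN·m and M_B = 79.82 kN·m (hogging).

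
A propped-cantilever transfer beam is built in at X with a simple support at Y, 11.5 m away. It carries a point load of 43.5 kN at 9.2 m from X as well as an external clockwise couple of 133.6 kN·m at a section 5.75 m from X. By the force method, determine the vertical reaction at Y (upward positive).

Remove the prop at Y; the released (primary) structure is a cantilever built in at X.
Primary-structure tip deflection at Y by superposition:
  point load 43.5 at a = 9.2: Pa²(3L − a)/(6EI) = 15525/EI
  clockwise couple 133.6 at a = 5.75: M₀a(2L − a)/(2EI) = 6626/EI
  δ_0 = 22151/EI
Flexibility coefficient — unit upward force at Y: δ_{YY} = L³/(3EI) = 507/EI.
Compatibility at Y: δ_0 − R_Y·δ_{YY} = 0, so R_Y = 22151/507 = 43.69 kN.

R_Y = 43.69 kN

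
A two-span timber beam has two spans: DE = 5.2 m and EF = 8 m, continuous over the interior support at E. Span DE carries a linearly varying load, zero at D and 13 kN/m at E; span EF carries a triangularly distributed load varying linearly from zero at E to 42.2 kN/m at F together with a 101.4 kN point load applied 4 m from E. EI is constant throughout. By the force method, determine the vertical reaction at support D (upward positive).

Take M_E as the redundant. Released structure: two simple spans DE and EF with a hinge at E.
End slopes at the hinge E, treating each span as simply supported:
  span DE: triangular load, peak 13: w₀L³/(45EI) = 40.62/EI
  span EF: triangular load, peak 42.2: 7w₀L³/(360EI) = 420.1/EI
  span EF: point load 101.4 at a = 4: Pab(L + b)/(6LEI) = 405.6/EI
  relative rotation θ_0 = (40.62 + 825.7)/EI = 866.3/EI
A unit hogging moment at E produces rotation L₁/(3EI) + L₂/(3EI) = 4.4/EI.
Compatibility: M_E·(L₁+L₂)/(3EI) = θ_0, giving M_E = 196.9 kN·m (hogging).
Span DE, ΣM about D with M_E applied at E: R_E^{DE}·5.2 = 117.2 + 196.9, so R_E^{DE} = 60.4 kN and R_D = 33.8 − 60.4 = -26.6 kN.

R_D = -26.6 kN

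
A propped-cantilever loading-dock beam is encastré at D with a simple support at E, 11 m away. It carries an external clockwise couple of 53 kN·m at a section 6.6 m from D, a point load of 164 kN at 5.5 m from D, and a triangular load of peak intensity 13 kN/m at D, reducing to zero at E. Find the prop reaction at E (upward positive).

Release the roller at E. Primary structure: cantilever fixed at D.
Downward deflection at the released point E due to the loads:
  clockwise couple 53 at a = 6.6: M₀a(2L − a)/(2EI) = 2693/EI
  point load 164 at a = 5.5: Pa²(3L − a)/(6EI) = 22738/EI
  triangular load, peak 13 at the fixed end: w₀L⁴/(30EI) = 6344/EI
  δ_0 = 31776/EI
Flexibility coefficient — unit upward force at E: δ_{EE} = L³/(3EI) = 443.7/EI.
The prop prevents deflection at E: R_E = δ_0/δ_{EE} = 31776/443.7 = 71.62 kN.

R_E = 71.62 kN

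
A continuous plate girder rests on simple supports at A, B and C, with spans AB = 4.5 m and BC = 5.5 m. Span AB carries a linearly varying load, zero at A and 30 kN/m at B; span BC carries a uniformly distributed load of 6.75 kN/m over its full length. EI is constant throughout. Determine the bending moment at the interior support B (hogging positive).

Insert a hinge at B; M_B is the redundant, and each span becomes simply supported.
Rotations at B on the released spans (each span's end-slope, ×1/EI):
  span AB: triangular load, peak 30: w₀L³/(45EI) = 60.75/EI
  span BC: UDL 6.75: wL³/(24EI) = 46.79/EI
  relative rotation θ_0 = (60.75 + 46.79)/EI = 107.5/EI
A unit hogging moment at B produces rotation L₁/(3EI) + L₂/(3EI) = 3.333/EI.
Slope continuity at B: θ_0 = M_B·3.333/EI, so M_B = 107.5/3.333 = 32.26 kN·m (hogging).

M_B = 32.26 kN·m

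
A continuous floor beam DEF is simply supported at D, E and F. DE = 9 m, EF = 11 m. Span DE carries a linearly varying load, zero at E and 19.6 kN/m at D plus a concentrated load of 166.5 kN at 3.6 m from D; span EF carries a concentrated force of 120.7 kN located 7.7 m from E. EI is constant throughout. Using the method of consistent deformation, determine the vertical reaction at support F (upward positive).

Insert a hinge at E; M_E is the redundant, and each span becomes simply supported.
Discontinuity in slope at E on the released structure — sum the simple-span end rotations:
  span DE: triangular load, peak 19.6: 7w₀L³/(360EI) = 277.8/EI
  span DE: point load 166.5 at a = 3.6: Pab(L + a)/(6LEI) = 755.2/EI
  span EF: point load 120.7 at a = 7.7: Pab(L + b)/(6LEI) = 664.5/EI
  relative rotation θ_0 = (1033 + 664.5)/EI = 1698/EI
A unit hogging moment at E produces rotation L₁/(3EI) + L₂/(3EI) = 6.667/EI.
Slope continuity at E: θ_0 = M_E·6.667/EI, so M_E = 1698/6.667 = 254.6 kN·m (hogging).
Span EF, ΣM about F: R_E^{EF}·11 = 398.3 + 254.6, so R_E^{EF} = 59.36 kN and R_F = 120.7 − 59.36 = 61.34 kN.

R_F = 61.34 kN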